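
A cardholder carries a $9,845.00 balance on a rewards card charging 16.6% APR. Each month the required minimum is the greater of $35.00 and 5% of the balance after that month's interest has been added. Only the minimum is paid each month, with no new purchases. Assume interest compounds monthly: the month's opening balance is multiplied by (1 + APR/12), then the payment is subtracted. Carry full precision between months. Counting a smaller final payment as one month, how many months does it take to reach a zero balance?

Monthly rate r = 16.6%/12 = 1.38333% = 0.0138333.
While 5% of the post-interest balance exceeds $35.00, each month B ← (B·(1+r))·(1 − 0.05), i.e. B shrinks by the factor (1+r)·0.95 = 0.96314.
This holds for months 1–71. Entering month 72 the balance is $684.25; 5% of the post-interest balance is now below $35.00, so the flat $35.00 minimum applies from here.
From month 72 a fixed $35.00 at rate r clears $684.25 in 23 more payments. Total: 71 + 23 = 94 months.

94 months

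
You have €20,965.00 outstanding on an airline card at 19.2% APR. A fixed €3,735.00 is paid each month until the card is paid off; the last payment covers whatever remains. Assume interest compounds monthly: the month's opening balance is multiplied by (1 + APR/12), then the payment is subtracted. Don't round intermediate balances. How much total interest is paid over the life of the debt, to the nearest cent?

€1,179.13

Monthly rate r = 19.2%/12 = 1.6% = 0.016.
Payoff takes n = ⌈−ln(1 − rB₀/P)/ln(1+r)⌉ = ⌈5.928⌉ = 6 payments; the last is €3,469.13.
Total paid = 5·€3,735.00 + €3,469.13 = €22,144.13.
Total interest = total paid − principal = €22,144.13 − €20,965.00 = €1,179.13.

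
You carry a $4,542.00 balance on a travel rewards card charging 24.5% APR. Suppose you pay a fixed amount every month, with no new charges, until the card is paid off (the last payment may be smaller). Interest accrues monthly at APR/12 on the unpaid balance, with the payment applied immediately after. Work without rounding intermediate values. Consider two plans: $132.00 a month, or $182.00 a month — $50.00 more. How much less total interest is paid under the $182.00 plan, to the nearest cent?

$1,503.12

Monthly rate r = 24.5%/12 = 2.04167% = 0.0204167.
At $132.00/mo: n = ⌈−ln(1 − rB₀/P)/ln(1+r)⌉ = 60 payments (last $130.33); total interest = total paid − $4,542.00 = $3,376.33.
At $182.00/mo: 36 payments (last $45.21); total interest $1,873.21.
Interest saved = $3,376.33 − $1,873.21 = $1,503.12.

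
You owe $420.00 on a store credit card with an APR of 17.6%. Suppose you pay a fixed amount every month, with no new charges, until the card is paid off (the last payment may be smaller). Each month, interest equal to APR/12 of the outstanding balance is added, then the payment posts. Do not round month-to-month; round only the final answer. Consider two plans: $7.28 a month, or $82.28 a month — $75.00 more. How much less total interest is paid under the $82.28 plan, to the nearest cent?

$496.02

Monthly rate r = 17.6%/12 = 1.46667% = 0.0146667.
At $7.28/mo: n = ⌈−ln(1 − rB₀/P)/ln(1+r)⌉ = 129 payments (last $4.06); total interest = total paid − $420.00 = $515.90.
At $82.28/mo: 6 payments (last $28.48); total interest $19.88.
Interest saved = $515.90 − $19.88 = $496.02.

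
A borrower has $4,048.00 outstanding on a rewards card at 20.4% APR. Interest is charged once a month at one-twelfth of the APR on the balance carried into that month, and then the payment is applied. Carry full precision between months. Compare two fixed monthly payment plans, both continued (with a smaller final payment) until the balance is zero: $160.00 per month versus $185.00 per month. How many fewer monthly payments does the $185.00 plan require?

Monthly rate r = 20.4%/12 = 1.7% = 0.017.
At $160.00/mo: n = ⌈−ln(1 − rB₀/P)/ln(1+r)⌉ = 34 payments (last $57.35); total interest = total paid − $4,048.00 = $1,289.35.
At $185.00/mo: 28 payments (last $110.54); total interest $1,057.54.
Payments saved = 34 − 28 = 6.

6 fewer payments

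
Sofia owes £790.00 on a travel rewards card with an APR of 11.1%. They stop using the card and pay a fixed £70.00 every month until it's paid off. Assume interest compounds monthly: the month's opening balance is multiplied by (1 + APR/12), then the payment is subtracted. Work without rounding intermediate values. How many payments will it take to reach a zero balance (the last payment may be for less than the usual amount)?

12 months

Monthly rate r = 11.1%/12 = 0.925% = 0.00925.
Recurrence: B ← B·(1+r) − £70.00.
Month 1: interest £7.31; balance after payment £727.31.
Month 2: interest £6.73; balance after payment £664.04.
Closed form: n = −ln(1 − rB₀/P)/ln(1+r) = −ln(0.89561)/ln(1.00925) ≈ 11.974, so the balance reaches zero during payment 12.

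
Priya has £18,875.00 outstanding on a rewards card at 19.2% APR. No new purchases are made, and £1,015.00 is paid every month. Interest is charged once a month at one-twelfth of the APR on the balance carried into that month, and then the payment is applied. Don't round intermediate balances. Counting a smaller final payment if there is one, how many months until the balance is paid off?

Monthly rate r = 19.2%/12 = 1.6% = 0.016.
Recurrence: B ← B·(1+r) − £1,015.00.
Month 1: interest £302.00; balance after payment £18,162.00.
Month 2: interest £290.59; balance after payment £17,437.59.
Closed form: n = −ln(1 − rB₀/P)/ln(1+r) = −ln(0.70246)/ln(1.016) ≈ 22.249, so the balance reaches zero during payment 23.

23 months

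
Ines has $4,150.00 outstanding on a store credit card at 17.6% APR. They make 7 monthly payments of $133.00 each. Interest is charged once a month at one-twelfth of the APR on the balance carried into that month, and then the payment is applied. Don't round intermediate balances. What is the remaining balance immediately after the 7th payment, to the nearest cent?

$3,622.30

Monthly rate r = 17.6%/12 = 1.46667% = 0.0146667.
Each month: B ← B·(1+r) − $133.00.
Month 1: interest $60.87; balance after payment $4,077.87.
Month 2: interest $59.81; balance after payment $4,004.68.
Month 3: interest $58.74; balance after payment $3,930.41.
Month 4: interest $57.65; balance after payment $3,855.06.
Month 5: interest $56.54; balance after payment $3,778.60.
Month 6: interest $55.42; balance after payment $3,701.02.
Month 7: interest $54.28; balance after payment $3,622.30.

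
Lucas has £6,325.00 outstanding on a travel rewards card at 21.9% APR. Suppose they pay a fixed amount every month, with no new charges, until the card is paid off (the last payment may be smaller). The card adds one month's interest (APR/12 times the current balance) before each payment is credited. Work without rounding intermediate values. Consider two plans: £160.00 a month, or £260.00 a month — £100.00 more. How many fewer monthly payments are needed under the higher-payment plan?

38 fewer payments

Monthly rate r = 21.9%/12 = 1.825% = 0.01825.
At £160.00/mo: n = ⌈−ln(1 − rB₀/P)/ln(1+r)⌉ = 71 payments (last £107.88); total interest = total paid − £6,325.00 = £4,982.88.
At £260.00/mo: 33 payments (last £118.35); total interest £2,113.35.
Payments saved = 71 − 33 = 38.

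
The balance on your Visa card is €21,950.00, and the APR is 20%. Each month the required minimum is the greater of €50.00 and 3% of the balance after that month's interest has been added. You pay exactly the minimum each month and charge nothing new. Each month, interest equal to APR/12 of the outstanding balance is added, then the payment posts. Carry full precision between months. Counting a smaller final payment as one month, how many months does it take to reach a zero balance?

Monthly rate r = 20%/12 = 1.66667% = 0.0166667.
While 3% of the post-interest balance exceeds €50.00, each month B ← (B·(1+r))·(1 − 0.03), i.e. B shrinks by the factor (1+r)·0.97 = 0.98617.
This holds for months 1–187. Entering month 188 the balance is €1,622.35; 3% of the post-interest balance is now below €50.00, so the flat €50.00 minimum applies from here.
From month 188 a fixed €50.00 at rate r clears €1,622.35 in 48 more payments. Total: 187 + 48 = 235 months.

235 months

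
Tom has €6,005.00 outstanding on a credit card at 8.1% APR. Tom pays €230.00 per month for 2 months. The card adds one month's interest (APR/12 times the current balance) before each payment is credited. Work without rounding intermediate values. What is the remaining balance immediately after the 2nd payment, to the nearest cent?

€5,624.79

Monthly rate r = 8.1%/12 = 0.675% = 0.00675.
Each month: B ← B·(1+r) − €230.00.
Month 1: interest €40.53; balance after payment €5,815.53.
Month 2: interest €39.25; balance after payment €5,624.79.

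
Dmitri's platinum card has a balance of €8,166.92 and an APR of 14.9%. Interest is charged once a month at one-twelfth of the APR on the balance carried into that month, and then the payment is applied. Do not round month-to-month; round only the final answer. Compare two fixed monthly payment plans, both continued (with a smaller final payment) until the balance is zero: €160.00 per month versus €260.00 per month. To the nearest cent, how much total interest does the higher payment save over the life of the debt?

€2,609.48

Monthly rate r = 14.9%/12 = 1.24167% = 0.0124167.
At €160.00/mo: n = ⌈−ln(1 − rB₀/P)/ln(1+r)⌉ = 82 payments (last €64.85); total interest = total paid − €8,166.92 = €4,857.93.
At €260.00/mo: 41 payments (last €15.37); total interest €2,248.45.
Interest saved = €4,857.93 − €2,248.45 = €2,609.48.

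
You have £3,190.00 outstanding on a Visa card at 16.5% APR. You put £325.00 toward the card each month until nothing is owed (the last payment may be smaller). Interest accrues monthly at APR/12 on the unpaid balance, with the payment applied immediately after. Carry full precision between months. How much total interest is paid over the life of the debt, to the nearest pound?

£261

Monthly rate r = 16.5%/12 = 1.375% = 0.01375.
Payoff takes n = ⌈−ln(1 − rB₀/P)/ln(1+r)⌉ = ⌈10.616⌉ = 11 payments; the last is £200.86.
Total paid = 10·£325.00 + £200.86 = £3,450.86.
Total interest = total paid − principal = £3,450.86 − £3,190.00 = £260.86.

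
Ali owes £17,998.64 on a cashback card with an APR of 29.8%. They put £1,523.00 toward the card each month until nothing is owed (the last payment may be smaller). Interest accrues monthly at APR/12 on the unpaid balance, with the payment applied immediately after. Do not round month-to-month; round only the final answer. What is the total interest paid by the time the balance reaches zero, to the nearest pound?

Monthly rate r = 29.8%/12 = 2.48333% = 0.0248333.
Payoff takes n = ⌈−ln(1 − rB₀/P)/ln(1+r)⌉ = ⌈14.162⌉ = 15 payments; the last is £249.67.
Total paid = 14·£1,523.00 + £249.67 = £21,571.67.
Total interest = total paid − principal = £21,571.67 − £17,998.64 = £3,573.03.

£3,573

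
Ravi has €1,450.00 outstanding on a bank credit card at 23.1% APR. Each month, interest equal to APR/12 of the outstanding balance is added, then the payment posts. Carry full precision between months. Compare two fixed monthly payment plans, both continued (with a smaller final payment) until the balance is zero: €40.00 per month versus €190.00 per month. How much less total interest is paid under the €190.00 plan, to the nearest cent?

€926.90

Monthly rate r = 23.1%/12 = 1.925% = 0.01925.
At €40.00/mo: n = ⌈−ln(1 − rB₀/P)/ln(1+r)⌉ = 63 payments (last €30.59); total interest = total paid − €1,450.00 = €1,060.59.
At €190.00/mo: 9 payments (last €63.69); total interest €133.69.
Interest saved = €1,060.59 − €133.69 = €926.90.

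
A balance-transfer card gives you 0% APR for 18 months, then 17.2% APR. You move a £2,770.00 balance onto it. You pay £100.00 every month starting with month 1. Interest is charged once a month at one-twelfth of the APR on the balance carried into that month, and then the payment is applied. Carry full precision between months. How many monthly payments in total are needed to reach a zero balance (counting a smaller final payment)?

29 payments

Promo months 1–18 at r₀ = 0%/12 = 0; months 19+ at r₁ = 17.2%/12 = 0.0143333.
After month 18 (no interest yet): B = £2,770.00 − 18·£100.00 = £970.00.
Then at r₁ with £100.00/mo: n₂ = −ln(1 − r₁·B/P)/ln(1+r₁) ≈ 10.52 → 11 more payments.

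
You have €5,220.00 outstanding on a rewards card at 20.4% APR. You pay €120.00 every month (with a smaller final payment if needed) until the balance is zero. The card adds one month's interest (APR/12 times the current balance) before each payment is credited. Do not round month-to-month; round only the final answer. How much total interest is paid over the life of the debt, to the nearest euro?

€4,356

Monthly rate r = 20.4%/12 = 1.7% = 0.017.
Payoff takes n = ⌈−ln(1 − rB₀/P)/ln(1+r)⌉ = ⌈79.797⌉ = 80 payments; the last is €95.84.
Total paid = 79·€120.00 + €95.84 = €9,575.84.
Total interest = total paid − principal = €9,575.84 − €5,220.00 = €4,355.84.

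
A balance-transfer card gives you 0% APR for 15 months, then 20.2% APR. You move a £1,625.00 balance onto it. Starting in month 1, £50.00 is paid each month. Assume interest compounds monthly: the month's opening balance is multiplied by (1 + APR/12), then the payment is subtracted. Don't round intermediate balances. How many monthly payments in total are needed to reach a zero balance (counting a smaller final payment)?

36 payments

Promo months 1–15 at r₀ = 0%/12 = 0; months 16+ at r₁ = 20.2%/12 = 0.0168333.
After month 15 (no interest yet): B = £1,625.00 − 15·£50.00 = £875.00.
Then at r₁ with £50.00/mo: n₂ = −ln(1 − r₁·B/P)/ln(1+r₁) ≈ 20.90 → 21 more payments.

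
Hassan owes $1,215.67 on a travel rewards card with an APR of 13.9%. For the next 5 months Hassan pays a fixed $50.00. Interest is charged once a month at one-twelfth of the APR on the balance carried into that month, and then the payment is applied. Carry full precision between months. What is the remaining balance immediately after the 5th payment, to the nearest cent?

$1,031.87

Monthly rate r = 13.9%/12 = 1.15833% = 0.0115833.
Each month: B ← B·(1+r) − $50.00.
Month 1: interest $14.08; balance after payment $1,179.75.
Month 2: interest $13.67; balance after payment $1,143.42.
Month 3: interest $13.24; balance after payment $1,106.66.
Month 4: interest $12.82; balance after payment $1,069.48.
Month 5: interest $12.39; balance after payment $1,031.87.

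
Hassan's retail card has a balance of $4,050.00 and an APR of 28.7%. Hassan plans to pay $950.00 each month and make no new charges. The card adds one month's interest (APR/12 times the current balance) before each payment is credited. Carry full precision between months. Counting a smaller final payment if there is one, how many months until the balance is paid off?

5 payments

Monthly rate r = 28.7%/12 = 2.39167% = 0.0239167.
Recurrence: B ← B·(1+r) − $950.00.
Month 1: interest $96.86; balance after payment $3,196.86.
Month 2: interest $76.46; balance after payment $2,323.32.
Month 3: interest $55.57; balance after payment $1,428.89.
Month 4: interest $34.17; balance after payment $513.06.
Month 5: interest $12.27; balance after payment $0.00.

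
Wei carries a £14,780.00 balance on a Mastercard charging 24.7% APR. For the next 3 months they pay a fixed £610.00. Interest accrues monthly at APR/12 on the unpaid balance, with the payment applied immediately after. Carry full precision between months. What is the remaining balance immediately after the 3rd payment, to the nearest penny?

£13,843.65

Monthly rate r = 24.7%/12 = 2.05833% = 0.0205833.
Each month: B ← B·(1+r) − £610.00.
Month 1: interest £304.22; balance after payment £14,474.22.
Month 2: interest £297.93; balance after payment £14,162.15.
Month 3: interest £291.50; balance after payment £13,843.65.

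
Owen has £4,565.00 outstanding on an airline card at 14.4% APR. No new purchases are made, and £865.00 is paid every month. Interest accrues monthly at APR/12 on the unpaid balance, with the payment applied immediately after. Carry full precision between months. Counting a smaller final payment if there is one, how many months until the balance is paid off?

6 months

Monthly rate r = 14.4%/12 = 1.2% = 0.012.
Recurrence: B ← B·(1+r) − £865.00.
Month 1: interest £54.78; balance after payment £3,754.78.
Month 2: interest £45.06; balance after payment £2,934.84.
Month 3: interest £35.22; balance after payment £2,105.06.
Month 4: interest £25.26; balance after payment £1,265.32.
Month 5: interest £15.18; balance after payment £415.50.
Month 6: interest £4.99; balance after payment £0.00.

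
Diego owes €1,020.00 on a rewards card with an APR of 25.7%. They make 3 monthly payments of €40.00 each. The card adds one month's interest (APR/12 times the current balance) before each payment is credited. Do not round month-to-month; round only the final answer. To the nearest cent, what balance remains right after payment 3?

Monthly rate r = 25.7%/12 = 2.14167% = 0.0214167.
Each month: B ← B·(1+r) − €40.00.
Month 1: interest €21.84; balance after payment €1,001.85.
Month 2: interest €21.46; balance after payment €983.30.
Month 3: interest €21.06; balance after payment €964.36.

€964.36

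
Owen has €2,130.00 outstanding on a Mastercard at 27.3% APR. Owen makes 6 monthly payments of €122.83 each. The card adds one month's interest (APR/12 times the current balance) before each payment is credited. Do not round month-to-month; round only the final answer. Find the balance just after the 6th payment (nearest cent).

Monthly rate r = 27.3%/12 = 2.275% = 0.02275.
Each month: B ← B·(1+r) − €122.83.
Month 1: interest €48.46; balance after payment €2,055.63.
Month 2: interest €46.77; balance after payment €1,979.56.
Month 3: interest €45.04; balance after payment €1,901.77.
Month 4: interest €43.27; balance after payment €1,822.20.
Month 5: interest €41.46; balance after payment €1,740.83.
Month 6: interest €39.60; balance after payment €1,657.60.

€1,657.60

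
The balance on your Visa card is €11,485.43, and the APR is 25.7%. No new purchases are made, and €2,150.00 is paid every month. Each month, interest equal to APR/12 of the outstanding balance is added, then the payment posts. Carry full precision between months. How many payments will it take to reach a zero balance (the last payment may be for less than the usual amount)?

6 months

Monthly rate r = 25.7%/12 = 2.14167% = 0.0214167.
Recurrence: B ← B·(1+r) − €2,150.00.
Month 1: interest €245.98; balance after payment €9,581.41.
Month 2: interest €205.20; balance after payment €7,636.61.
Month 3: interest €163.55; balance after payment €5,650.16.
Month 4: interest €121.01; balance after payment €3,621.17.
Month 5: interest €77.55; balance after payment €1,548.72.
Month 6: interest €33.17; balance after payment €0.00.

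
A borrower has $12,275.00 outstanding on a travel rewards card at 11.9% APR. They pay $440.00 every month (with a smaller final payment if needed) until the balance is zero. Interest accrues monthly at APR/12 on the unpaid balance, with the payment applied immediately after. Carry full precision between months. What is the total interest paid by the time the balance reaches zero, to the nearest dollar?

Monthly rate r = 11.9%/12 = 0.991667% = 0.00991667.
Payoff takes n = ⌈−ln(1 − rB₀/P)/ln(1+r)⌉ = ⌈32.820⌉ = 33 payments; the last is $361.28.
Total paid = 32·$440.00 + $361.28 = $14,441.28.
Total interest = total paid − principal = $14,441.28 − $12,275.00 = $2,166.28.

$2,166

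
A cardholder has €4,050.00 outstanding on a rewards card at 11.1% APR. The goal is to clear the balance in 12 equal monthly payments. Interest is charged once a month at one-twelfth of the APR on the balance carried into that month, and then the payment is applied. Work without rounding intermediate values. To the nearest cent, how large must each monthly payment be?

Monthly rate r = 11.1%/12 = 0.925% = 0.00925.
Level-payment amortization: P = B₀·r / (1 − (1+r)^(−n)) = 4050.00·0.00925 / (1 − 1.00925^(−12)).
Denominator 1 − (1+r)^(−12) = 0.104604509.
P = 37.4625 / 0.104604509 ≈ 358.13.

€358.13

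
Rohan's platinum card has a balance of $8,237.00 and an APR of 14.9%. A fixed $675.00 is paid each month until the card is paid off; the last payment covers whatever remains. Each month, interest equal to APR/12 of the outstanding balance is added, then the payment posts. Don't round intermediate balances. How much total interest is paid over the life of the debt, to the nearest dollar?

Monthly rate r = 14.9%/12 = 1.24167% = 0.0124167.
Payoff takes n = ⌈−ln(1 − rB₀/P)/ln(1+r)⌉ = ⌈13.315⌉ = 14 payments; the last is $213.47.
Total paid = 13·$675.00 + $213.47 = $8,988.47.
Total interest = total paid − principal = $8,988.47 − $8,237.00 = $751.47.

$751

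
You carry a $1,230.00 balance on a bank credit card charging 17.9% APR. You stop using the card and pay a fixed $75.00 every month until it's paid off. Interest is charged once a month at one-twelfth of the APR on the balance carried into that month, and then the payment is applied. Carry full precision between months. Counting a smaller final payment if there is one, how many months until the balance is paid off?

19 payments

Monthly rate r = 17.9%/12 = 1.49167% = 0.0149167.
Recurrence: B ← B·(1+r) − $75.00.
Month 1: interest $18.35; balance after payment $1,173.35.
Month 2: interest $17.50; balance after payment $1,115.85.
Closed form: n = −ln(1 − rB₀/P)/ln(1+r) = −ln(0.75537)/ln(1.01492) ≈ 18.948, so the balance reaches zero during payment 19.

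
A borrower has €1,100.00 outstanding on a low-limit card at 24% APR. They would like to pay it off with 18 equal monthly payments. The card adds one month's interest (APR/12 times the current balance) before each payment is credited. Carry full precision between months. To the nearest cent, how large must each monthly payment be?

€73.37

Monthly rate r = 24%/12 = 2% = 0.02.
Level-payment amortization: P = B₀·r / (1 − (1+r)^(−n)) = 1100.00·0.02 / (1 − 1.02^(−18)).
Denominator 1 − (1+r)^(−18) = 0.299840625.
P = 22 / 0.299840625 ≈ 73.37.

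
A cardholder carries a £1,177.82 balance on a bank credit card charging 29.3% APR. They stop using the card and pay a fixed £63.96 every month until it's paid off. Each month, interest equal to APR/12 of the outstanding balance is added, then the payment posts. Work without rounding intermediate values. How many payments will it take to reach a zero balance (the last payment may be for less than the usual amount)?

25 months

Monthly rate r = 29.3%/12 = 2.44167% = 0.0244167.
Recurrence: B ← B·(1+r) − £63.96.
Month 1: interest £28.76; balance after payment £1,142.62.
Month 2: interest £27.90; balance after payment £1,106.56.
Closed form: n = −ln(1 − rB₀/P)/ln(1+r) = −ln(0.55037)/ln(1.02442) ≈ 24.755, so the balance reaches zero during payment 25.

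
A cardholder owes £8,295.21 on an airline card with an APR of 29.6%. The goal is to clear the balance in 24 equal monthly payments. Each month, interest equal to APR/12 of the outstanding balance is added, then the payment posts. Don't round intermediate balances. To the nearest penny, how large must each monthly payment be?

Monthly rate r = 29.6%/12 = 2.46667% = 0.0246667.
Level-payment amortization: P = B₀·r / (1 − (1+r)^(−n)) = 8295.21·0.0246667 / (1 − 1.02467^(−24)).
Denominator 1 − (1+r)^(−24) = 0.44279193.
P = 204.615 / 0.44279193 ≈ 462.10.

£462.10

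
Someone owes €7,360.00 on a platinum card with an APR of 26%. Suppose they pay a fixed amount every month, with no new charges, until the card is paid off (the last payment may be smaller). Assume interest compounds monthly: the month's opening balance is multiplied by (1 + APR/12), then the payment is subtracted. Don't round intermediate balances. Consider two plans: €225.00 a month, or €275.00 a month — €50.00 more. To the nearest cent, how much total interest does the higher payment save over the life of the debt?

Monthly rate r = 26%/12 = 2.16667% = 0.0216667.
At €225.00/mo: n = ⌈−ln(1 − rB₀/P)/ln(1+r)⌉ = 58 payments (last €123.73); total interest = total paid − €7,360.00 = €5,588.73.
At €275.00/mo: 41 payments (last €126.47); total interest €3,766.47.
Interest saved = €5,588.73 − €3,766.47 = €1,822.26.

€1,822.26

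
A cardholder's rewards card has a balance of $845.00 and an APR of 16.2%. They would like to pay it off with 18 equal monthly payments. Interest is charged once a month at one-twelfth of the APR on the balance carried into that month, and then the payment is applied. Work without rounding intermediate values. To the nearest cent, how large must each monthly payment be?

$53.19

Monthly rate r = 16.2%/12 = 1.35% = 0.0135.
Level-payment amortization: P = B₀·r / (1 − (1+r)^(−n)) = 845.00·0.0135 / (1 − 1.0135^(−18)).
Denominator 1 − (1+r)^(−18) = 0.21445251.
P = 11.4075 / 0.21445251 ≈ 53.19.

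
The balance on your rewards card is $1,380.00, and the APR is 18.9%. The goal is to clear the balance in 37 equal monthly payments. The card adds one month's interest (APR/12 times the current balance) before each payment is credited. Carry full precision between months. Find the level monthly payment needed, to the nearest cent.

$49.50

Monthly rate r = 18.9%/12 = 1.575% = 0.01575.
Level-payment amortization: P = B₀·r / (1 − (1+r)^(−n)) = 1380.00·0.01575 / (1 − 1.01575^(−37)).
Denominator 1 − (1+r)^(−37) = 0.439097658.
P = 21.735 / 0.439097658 ≈ 49.50.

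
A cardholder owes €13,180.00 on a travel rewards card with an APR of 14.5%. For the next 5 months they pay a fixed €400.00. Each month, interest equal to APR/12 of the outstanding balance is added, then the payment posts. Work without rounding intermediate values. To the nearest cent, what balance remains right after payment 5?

Monthly rate r = 14.5%/12 = 1.20833% = 0.0120833.
Each month: B ← B·(1+r) − €400.00.
Month 1: interest €159.26; balance after payment €12,939.26.
Month 2: interest €156.35; balance after payment €12,695.61.
Month 3: interest €153.41; balance after payment €12,449.01.
Month 4: interest €150.43; balance after payment €12,199.44.
Month 5: interest €147.41; balance after payment €11,946.85.

€11,946.85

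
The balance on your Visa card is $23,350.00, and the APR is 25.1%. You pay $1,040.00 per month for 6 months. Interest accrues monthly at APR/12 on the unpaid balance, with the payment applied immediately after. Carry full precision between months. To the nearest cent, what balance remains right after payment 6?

$19,862.46

Monthly rate r = 25.1%/12 = 2.09167% = 0.0209167.
Each month: B ← B·(1+r) − $1,040.00.
Month 1: interest $488.40; balance after payment $22,798.40.
Month 2: interest $476.87; balance after payment $22,235.27.
Month 3: interest $465.09; balance after payment $21,660.36.
Month 4: interest $453.06; balance after payment $21,073.42.
Month 5: interest $440.79; balance after payment $20,474.21.
Month 6: interest $428.25; balance after payment $19,862.46.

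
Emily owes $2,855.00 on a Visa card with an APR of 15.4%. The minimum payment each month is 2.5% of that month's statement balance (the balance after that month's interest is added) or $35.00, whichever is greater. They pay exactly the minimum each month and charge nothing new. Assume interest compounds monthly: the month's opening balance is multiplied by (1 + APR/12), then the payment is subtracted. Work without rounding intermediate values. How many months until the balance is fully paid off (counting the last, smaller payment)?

114 months

Monthly rate r = 15.4%/12 = 1.28333% = 0.0128333.
While 2.5% of the post-interest balance exceeds $35.00, each month B ← (B·(1+r))·(1 − 0.025), i.e. B shrinks by the factor (1+r)·0.975 = 0.98751.
This holds for months 1–58. Entering month 59 the balance is $1,377.45; 2.5% of the post-interest balance is now below $35.00, so the flat $35.00 minimum applies from here.
From month 59 a fixed $35.00 at rate r clears $1,377.45 in 56 more payments. Total: 58 + 56 = 114 months.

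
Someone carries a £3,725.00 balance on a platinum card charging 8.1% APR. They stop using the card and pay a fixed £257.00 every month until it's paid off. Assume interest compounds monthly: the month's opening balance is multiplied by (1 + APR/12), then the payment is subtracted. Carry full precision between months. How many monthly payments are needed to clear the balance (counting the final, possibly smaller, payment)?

Monthly rate r = 8.1%/12 = 0.675% = 0.00675.
Recurrence: B ← B·(1+r) − £257.00.
Month 1: interest £25.14; balance after payment £3,493.14.
Month 2: interest £23.58; balance after payment £3,259.72.
Closed form: n = −ln(1 − rB₀/P)/ln(1+r) = −ln(0.90216)/ln(1.00675) ≈ 15.305, so the balance reaches zero during payment 16.

16 payments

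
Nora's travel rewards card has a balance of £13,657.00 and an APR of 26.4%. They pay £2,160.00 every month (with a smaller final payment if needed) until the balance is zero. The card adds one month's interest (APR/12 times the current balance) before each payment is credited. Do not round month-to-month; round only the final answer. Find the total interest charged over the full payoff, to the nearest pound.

£1,212

Monthly rate r = 26.4%/12 = 2.2% = 0.022.
Payoff takes n = ⌈−ln(1 − rB₀/P)/ln(1+r)⌉ = ⌈6.883⌉ = 7 payments; the last is £1,908.86.
Total paid = 6·£2,160.00 + £1,908.86 = £14,868.86.
Total interest = total paid − principal = £14,868.86 − £13,657.00 = £1,211.86.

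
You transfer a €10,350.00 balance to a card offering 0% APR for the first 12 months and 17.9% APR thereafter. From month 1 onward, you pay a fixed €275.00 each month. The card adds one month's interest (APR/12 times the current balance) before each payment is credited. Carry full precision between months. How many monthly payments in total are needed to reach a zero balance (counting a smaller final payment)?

45 months

Promo months 1–12 at r₀ = 0%/12 = 0; months 13+ at r₁ = 17.9%/12 = 0.0149167.
After month 12 (no interest yet): B = €10,350.00 − 12·€275.00 = €7,050.00.
Then at r₁ with €275.00/mo: n₂ = −ln(1 − r₁·B/P)/ln(1+r₁) ≈ 32.55 → 33 more payments.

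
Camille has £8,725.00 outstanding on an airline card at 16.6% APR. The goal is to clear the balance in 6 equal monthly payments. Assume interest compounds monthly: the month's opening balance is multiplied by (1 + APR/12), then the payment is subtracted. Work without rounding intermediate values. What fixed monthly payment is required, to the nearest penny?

Monthly rate r = 16.6%/12 = 1.38333% = 0.0138333.
Level-payment amortization: P = B₀·r / (1 − (1+r)^(−n)) = 8725.00·0.0138333 / (1 − 1.01383^(−6)).
Denominator 1 − (1+r)^(−6) = 0.0791251682.
P = 120.696 / 0.0791251682 ≈ 1525.38.

£1,525.38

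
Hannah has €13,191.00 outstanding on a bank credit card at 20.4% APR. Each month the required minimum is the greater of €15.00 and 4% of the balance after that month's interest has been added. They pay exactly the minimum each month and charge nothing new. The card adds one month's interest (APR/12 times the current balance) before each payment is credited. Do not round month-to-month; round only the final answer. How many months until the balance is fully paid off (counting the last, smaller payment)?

182 months

Monthly rate r = 20.4%/12 = 1.7% = 0.017.
While 4% of the post-interest balance exceeds €15.00, each month B ← (B·(1+r))·(1 − 0.04), i.e. B shrinks by the factor (1+r)·0.96 = 0.97632.
This holds for months 1–150. Entering month 151 the balance is €362.33; 4% of the post-interest balance is now below €15.00, so the flat €15.00 minimum applies from here.
From month 151 a fixed €15.00 at rate r clears €362.33 in 32 more payments. Total: 150 + 32 = 182 months.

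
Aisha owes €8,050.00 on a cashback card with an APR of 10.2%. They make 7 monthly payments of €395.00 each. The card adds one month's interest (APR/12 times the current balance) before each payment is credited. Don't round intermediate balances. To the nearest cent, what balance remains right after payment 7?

Monthly rate r = 10.2%/12 = 0.85% = 0.0085.
Each month: B ← B·(1+r) − €395.00.
Month 1: interest €68.42; balance after payment €7,723.43.
Month 2: interest €65.65; balance after payment €7,394.07.
Month 3: interest €62.85; balance after payment €7,061.92.
Month 4: interest €60.03; balance after payment €6,726.95.
Month 5: interest €57.18; balance after payment €6,389.13.
Month 6: interest €54.31; balance after payment €6,048.44.
Month 7: interest €51.41; balance after payment €5,704.85.

€5,704.85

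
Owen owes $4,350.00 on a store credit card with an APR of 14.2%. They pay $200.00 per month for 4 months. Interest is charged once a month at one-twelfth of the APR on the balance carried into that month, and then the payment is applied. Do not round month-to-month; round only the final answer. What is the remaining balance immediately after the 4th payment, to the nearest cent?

$3,745.27

Monthly rate r = 14.2%/12 = 1.18333% = 0.0118333.
Each month: B ← B·(1+r) − $200.00.
Month 1: interest $51.48; balance after payment $4,201.48.
Month 2: interest $49.72; balance after payment $4,051.19.
Month 3: interest $47.94; balance after payment $3,899.13.
Month 4: interest $46.14; balance after payment $3,745.27.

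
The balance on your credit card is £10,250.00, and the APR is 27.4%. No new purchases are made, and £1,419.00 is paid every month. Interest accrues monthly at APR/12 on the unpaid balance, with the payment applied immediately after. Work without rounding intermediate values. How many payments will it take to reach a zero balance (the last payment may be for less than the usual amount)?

8 months

Monthly rate r = 27.4%/12 = 2.28333% = 0.0228333.
Recurrence: B ← B·(1+r) − £1,419.00.
Month 1: interest £234.04; balance after payment £9,065.04.
Month 2: interest £206.99; balance after payment £7,853.03.
Closed form: n = −ln(1 − rB₀/P)/ln(1+r) = −ln(0.83507)/ln(1.02283) ≈ 7.984, so the balance reaches zero during payment 8.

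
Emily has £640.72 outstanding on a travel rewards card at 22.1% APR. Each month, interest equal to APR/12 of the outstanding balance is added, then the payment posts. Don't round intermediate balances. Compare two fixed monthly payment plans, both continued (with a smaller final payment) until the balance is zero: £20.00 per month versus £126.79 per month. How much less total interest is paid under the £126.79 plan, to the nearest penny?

Monthly rate r = 22.1%/12 = 1.84167% = 0.0184167.
At £20.00/mo: n = ⌈−ln(1 − rB₀/P)/ln(1+r)⌉ = 49 payments (last £17.15); total interest = total paid − £640.72 = £336.43.
At £126.79/mo: 6 payments (last £45.01); total interest £38.24.
Interest saved = £336.43 − £38.24 = £298.19.

£298.19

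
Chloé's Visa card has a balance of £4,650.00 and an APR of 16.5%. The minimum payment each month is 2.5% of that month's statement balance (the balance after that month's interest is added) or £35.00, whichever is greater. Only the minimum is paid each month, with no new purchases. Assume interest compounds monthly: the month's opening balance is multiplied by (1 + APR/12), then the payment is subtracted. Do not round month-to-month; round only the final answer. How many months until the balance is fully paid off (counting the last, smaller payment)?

Monthly rate r = 16.5%/12 = 1.375% = 0.01375.
While 2.5% of the post-interest balance exceeds £35.00, each month B ← (B·(1+r))·(1 − 0.025), i.e. B shrinks by the factor (1+r)·0.975 = 0.98841.
This holds for months 1–105. Entering month 106 the balance is £1,366.72; 2.5% of the post-interest balance is now below £35.00, so the flat £35.00 minimum applies from here.
From month 106 a fixed £35.00 at rate r clears £1,366.72 in 57 more payments. Total: 105 + 57 = 162 months.

162 months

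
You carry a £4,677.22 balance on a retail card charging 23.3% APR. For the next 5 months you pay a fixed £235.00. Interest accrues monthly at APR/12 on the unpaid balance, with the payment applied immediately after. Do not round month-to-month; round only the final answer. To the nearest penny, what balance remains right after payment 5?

£3,927.76

Monthly rate r = 23.3%/12 = 1.94167% = 0.0194167.
Each month: B ← B·(1+r) − £235.00.
Month 1: interest £90.82; balance after payment £4,533.04.
Month 2: interest £88.02; balance after payment £4,386.05.
Month 3: interest £85.16; balance after payment £4,236.21.
Month 4: interest £82.25; balance after payment £4,083.47.
Month 5: interest £79.29; balance after payment £3,927.76.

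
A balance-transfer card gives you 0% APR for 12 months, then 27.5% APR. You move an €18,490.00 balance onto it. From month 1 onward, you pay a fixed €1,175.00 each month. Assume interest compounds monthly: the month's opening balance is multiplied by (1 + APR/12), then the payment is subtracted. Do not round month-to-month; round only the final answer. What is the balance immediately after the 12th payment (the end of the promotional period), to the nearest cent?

€4,390.00

Promo months 1–12 at r₀ = 0%/12 = 0; months 13+ at r₁ = 27.5%/12 = 0.0229167.
After month 12 (no interest yet): B = €18,490.00 − 12·€1,175.00 = €4,390.00.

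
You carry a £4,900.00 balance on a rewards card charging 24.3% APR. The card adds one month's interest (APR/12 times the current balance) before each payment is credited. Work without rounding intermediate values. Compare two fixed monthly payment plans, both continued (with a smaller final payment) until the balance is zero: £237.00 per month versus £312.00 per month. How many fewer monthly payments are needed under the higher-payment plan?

8 fewer payments

Monthly rate r = 24.3%/12 = 2.025% = 0.02025.
At £237.00/mo: n = ⌈−ln(1 − rB₀/P)/ln(1+r)⌉ = 28 payments (last £13.73); total interest = total paid − £4,900.00 = £1,512.73.
At £312.00/mo: 20 payments (last £29.24); total interest £1,057.24.
Payments saved = 28 − 20 = 8.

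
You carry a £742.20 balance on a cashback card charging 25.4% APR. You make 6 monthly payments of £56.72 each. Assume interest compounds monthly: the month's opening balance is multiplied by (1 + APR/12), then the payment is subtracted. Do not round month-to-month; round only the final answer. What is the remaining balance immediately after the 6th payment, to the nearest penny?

Monthly rate r = 25.4%/12 = 2.11667% = 0.0211667.
Each month: B ← B·(1+r) − £56.72.
Month 1: interest £15.71; balance after payment £701.19.
Month 2: interest £14.84; balance after payment £659.31.
Month 3: interest £13.96; balance after payment £616.55.
Month 4: interest £13.05; balance after payment £572.88.
Month 5: interest £12.13; balance after payment £528.28.
Month 6: interest £11.18; balance after payment £482.75.

£482.75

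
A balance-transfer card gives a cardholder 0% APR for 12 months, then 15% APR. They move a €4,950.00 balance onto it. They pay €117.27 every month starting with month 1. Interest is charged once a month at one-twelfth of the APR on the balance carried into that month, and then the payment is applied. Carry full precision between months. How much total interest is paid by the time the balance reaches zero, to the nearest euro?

Promo months 1–12 at r₀ = 0%/12 = 0; months 13+ at r₁ = 15%/12 = 0.0125.
After month 12 (no interest yet): B = €4,950.00 − 12·€117.27 = €3,542.76.
Then at r₁ with €117.27/mo: n₂ = −ln(1 − r₁·B/P)/ln(1+r₁) ≈ 38.17 → 39 more payments.
Total paid = 50·€117.27 + €20.52 = €5,884.02; interest = €5,884.02 − €4,950.00 = €934.02.

€934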